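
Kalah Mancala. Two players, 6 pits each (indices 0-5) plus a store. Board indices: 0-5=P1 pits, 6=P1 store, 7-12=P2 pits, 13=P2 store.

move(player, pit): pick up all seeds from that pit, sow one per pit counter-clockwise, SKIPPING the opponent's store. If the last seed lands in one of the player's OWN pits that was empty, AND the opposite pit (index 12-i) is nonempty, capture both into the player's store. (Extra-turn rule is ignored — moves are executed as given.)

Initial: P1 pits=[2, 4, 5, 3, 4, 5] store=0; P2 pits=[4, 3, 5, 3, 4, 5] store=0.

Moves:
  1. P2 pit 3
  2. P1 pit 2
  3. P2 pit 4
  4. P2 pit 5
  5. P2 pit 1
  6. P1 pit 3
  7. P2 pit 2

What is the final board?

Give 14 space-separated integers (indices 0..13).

Move 1: P2 pit3 -> P1=[2,4,5,3,4,5](0) P2=[4,3,5,0,5,6](1)
Move 2: P1 pit2 -> P1=[2,4,0,4,5,6](1) P2=[5,3,5,0,5,6](1)
Move 3: P2 pit4 -> P1=[3,5,1,4,5,6](1) P2=[5,3,5,0,0,7](2)
Move 4: P2 pit5 -> P1=[4,6,2,5,6,7](1) P2=[5,3,5,0,0,0](3)
Move 5: P2 pit1 -> P1=[4,0,2,5,6,7](1) P2=[5,0,6,1,0,0](10)
Move 6: P1 pit3 -> P1=[4,0,2,0,7,8](2) P2=[6,1,6,1,0,0](10)
Move 7: P2 pit2 -> P1=[5,1,2,0,7,8](2) P2=[6,1,0,2,1,1](11)

Answer: 5 1 2 0 7 8 2 6 1 0 2 1 1 11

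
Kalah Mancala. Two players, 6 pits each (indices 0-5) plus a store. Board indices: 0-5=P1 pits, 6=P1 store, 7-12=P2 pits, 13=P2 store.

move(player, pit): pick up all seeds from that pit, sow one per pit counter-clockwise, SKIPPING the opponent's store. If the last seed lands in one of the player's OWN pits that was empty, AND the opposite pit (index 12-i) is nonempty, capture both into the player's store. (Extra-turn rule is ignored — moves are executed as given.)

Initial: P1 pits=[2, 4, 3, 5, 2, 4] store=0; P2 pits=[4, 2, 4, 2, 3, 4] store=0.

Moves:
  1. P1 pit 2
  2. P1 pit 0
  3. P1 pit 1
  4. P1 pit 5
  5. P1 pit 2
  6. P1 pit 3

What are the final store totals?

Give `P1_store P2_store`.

Move 1: P1 pit2 -> P1=[2,4,0,6,3,5](0) P2=[4,2,4,2,3,4](0)
Move 2: P1 pit0 -> P1=[0,5,0,6,3,5](3) P2=[4,2,4,0,3,4](0)
Move 3: P1 pit1 -> P1=[0,0,1,7,4,6](4) P2=[4,2,4,0,3,4](0)
Move 4: P1 pit5 -> P1=[0,0,1,7,4,0](5) P2=[5,3,5,1,4,4](0)
Move 5: P1 pit2 -> P1=[0,0,0,8,4,0](5) P2=[5,3,5,1,4,4](0)
Move 6: P1 pit3 -> P1=[0,0,0,0,5,1](6) P2=[6,4,6,2,5,4](0)

Answer: 6 0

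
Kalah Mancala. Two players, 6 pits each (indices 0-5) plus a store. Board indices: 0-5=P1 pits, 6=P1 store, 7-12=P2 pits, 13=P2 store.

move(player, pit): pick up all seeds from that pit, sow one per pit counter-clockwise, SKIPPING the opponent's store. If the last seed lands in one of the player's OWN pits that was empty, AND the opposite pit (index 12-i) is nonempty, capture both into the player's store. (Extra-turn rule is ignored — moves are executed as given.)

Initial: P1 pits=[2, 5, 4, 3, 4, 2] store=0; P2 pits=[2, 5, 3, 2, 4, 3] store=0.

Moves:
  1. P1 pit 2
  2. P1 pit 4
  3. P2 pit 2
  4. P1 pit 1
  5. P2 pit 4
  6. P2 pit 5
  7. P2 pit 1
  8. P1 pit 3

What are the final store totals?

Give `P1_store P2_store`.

Move 1: P1 pit2 -> P1=[2,5,0,4,5,3](1) P2=[2,5,3,2,4,3](0)
Move 2: P1 pit4 -> P1=[2,5,0,4,0,4](2) P2=[3,6,4,2,4,3](0)
Move 3: P2 pit2 -> P1=[2,5,0,4,0,4](2) P2=[3,6,0,3,5,4](1)
Move 4: P1 pit1 -> P1=[2,0,1,5,1,5](3) P2=[3,6,0,3,5,4](1)
Move 5: P2 pit4 -> P1=[3,1,2,5,1,5](3) P2=[3,6,0,3,0,5](2)
Move 6: P2 pit5 -> P1=[4,2,3,6,1,5](3) P2=[3,6,0,3,0,0](3)
Move 7: P2 pit1 -> P1=[5,2,3,6,1,5](3) P2=[3,0,1,4,1,1](4)
Move 8: P1 pit3 -> P1=[5,2,3,0,2,6](4) P2=[4,1,2,4,1,1](4)

Answer: 4 4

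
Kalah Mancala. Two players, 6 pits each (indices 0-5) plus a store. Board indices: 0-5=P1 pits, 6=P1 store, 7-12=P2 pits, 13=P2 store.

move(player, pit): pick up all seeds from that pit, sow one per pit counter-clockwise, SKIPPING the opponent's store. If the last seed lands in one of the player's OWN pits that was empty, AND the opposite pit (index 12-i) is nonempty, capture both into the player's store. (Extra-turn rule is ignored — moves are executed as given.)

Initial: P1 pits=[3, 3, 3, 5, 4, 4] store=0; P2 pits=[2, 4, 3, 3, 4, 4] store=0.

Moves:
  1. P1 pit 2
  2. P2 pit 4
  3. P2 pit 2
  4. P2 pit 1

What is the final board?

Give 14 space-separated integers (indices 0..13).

Move 1: P1 pit2 -> P1=[3,3,0,6,5,5](0) P2=[2,4,3,3,4,4](0)
Move 2: P2 pit4 -> P1=[4,4,0,6,5,5](0) P2=[2,4,3,3,0,5](1)
Move 3: P2 pit2 -> P1=[4,4,0,6,5,5](0) P2=[2,4,0,4,1,6](1)
Move 4: P2 pit1 -> P1=[4,4,0,6,5,5](0) P2=[2,0,1,5,2,7](1)

Answer: 4 4 0 6 5 5 0 2 0 1 5 2 7 1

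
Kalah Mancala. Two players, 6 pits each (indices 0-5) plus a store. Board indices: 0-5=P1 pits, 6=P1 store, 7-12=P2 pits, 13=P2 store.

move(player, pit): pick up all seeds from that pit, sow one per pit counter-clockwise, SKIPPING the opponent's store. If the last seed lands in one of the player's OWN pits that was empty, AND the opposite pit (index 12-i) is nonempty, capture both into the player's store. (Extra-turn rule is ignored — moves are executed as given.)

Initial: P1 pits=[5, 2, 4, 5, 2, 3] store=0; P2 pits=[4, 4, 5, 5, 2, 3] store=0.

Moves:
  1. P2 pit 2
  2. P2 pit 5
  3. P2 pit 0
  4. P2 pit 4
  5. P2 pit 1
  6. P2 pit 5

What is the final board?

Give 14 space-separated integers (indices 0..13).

Move 1: P2 pit2 -> P1=[6,2,4,5,2,3](0) P2=[4,4,0,6,3,4](1)
Move 2: P2 pit5 -> P1=[7,3,5,5,2,3](0) P2=[4,4,0,6,3,0](2)
Move 3: P2 pit0 -> P1=[7,3,5,5,2,3](0) P2=[0,5,1,7,4,0](2)
Move 4: P2 pit4 -> P1=[8,4,5,5,2,3](0) P2=[0,5,1,7,0,1](3)
Move 5: P2 pit1 -> P1=[8,4,5,5,2,3](0) P2=[0,0,2,8,1,2](4)
Move 6: P2 pit5 -> P1=[9,4,5,5,2,3](0) P2=[0,0,2,8,1,0](5)

Answer: 9 4 5 5 2 3 0 0 0 2 8 1 0 5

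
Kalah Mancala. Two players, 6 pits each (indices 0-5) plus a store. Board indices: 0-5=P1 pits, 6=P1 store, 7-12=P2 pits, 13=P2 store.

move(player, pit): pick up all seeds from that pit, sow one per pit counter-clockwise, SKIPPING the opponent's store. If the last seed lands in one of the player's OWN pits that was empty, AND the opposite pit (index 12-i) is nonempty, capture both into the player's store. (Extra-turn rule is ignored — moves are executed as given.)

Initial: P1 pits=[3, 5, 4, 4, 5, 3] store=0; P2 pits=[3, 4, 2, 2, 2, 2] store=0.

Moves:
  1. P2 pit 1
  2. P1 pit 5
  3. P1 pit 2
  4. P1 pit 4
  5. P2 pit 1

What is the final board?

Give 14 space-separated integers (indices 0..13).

Answer: 3 5 0 5 0 2 3 5 0 5 5 3 3 0

Derivation:
Move 1: P2 pit1 -> P1=[3,5,4,4,5,3](0) P2=[3,0,3,3,3,3](0)
Move 2: P1 pit5 -> P1=[3,5,4,4,5,0](1) P2=[4,1,3,3,3,3](0)
Move 3: P1 pit2 -> P1=[3,5,0,5,6,1](2) P2=[4,1,3,3,3,3](0)
Move 4: P1 pit4 -> P1=[3,5,0,5,0,2](3) P2=[5,2,4,4,3,3](0)
Move 5: P2 pit1 -> P1=[3,5,0,5,0,2](3) P2=[5,0,5,5,3,3](0)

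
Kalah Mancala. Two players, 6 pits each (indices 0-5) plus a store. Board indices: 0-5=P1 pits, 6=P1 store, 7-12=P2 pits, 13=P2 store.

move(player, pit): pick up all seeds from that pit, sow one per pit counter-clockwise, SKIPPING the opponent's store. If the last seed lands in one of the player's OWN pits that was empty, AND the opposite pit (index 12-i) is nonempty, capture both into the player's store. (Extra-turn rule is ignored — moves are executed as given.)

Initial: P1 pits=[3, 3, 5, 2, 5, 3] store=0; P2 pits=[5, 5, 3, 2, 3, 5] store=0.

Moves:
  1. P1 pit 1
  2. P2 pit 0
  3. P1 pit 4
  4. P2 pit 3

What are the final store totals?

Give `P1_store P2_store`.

Move 1: P1 pit1 -> P1=[3,0,6,3,6,3](0) P2=[5,5,3,2,3,5](0)
Move 2: P2 pit0 -> P1=[3,0,6,3,6,3](0) P2=[0,6,4,3,4,6](0)
Move 3: P1 pit4 -> P1=[3,0,6,3,0,4](1) P2=[1,7,5,4,4,6](0)
Move 4: P2 pit3 -> P1=[4,0,6,3,0,4](1) P2=[1,7,5,0,5,7](1)

Answer: 1 1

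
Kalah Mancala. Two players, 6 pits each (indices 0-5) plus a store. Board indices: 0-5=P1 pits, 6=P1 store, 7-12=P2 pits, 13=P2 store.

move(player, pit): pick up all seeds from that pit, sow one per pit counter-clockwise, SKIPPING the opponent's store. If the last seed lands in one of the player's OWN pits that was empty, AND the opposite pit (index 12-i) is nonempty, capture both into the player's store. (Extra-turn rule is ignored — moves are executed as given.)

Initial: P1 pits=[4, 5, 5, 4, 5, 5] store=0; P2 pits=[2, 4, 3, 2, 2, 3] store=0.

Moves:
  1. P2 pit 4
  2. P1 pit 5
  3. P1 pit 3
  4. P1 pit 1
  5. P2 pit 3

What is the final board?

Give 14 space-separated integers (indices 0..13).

Move 1: P2 pit4 -> P1=[4,5,5,4,5,5](0) P2=[2,4,3,2,0,4](1)
Move 2: P1 pit5 -> P1=[4,5,5,4,5,0](1) P2=[3,5,4,3,0,4](1)
Move 3: P1 pit3 -> P1=[4,5,5,0,6,1](2) P2=[4,5,4,3,0,4](1)
Move 4: P1 pit1 -> P1=[4,0,6,1,7,2](3) P2=[4,5,4,3,0,4](1)
Move 5: P2 pit3 -> P1=[4,0,6,1,7,2](3) P2=[4,5,4,0,1,5](2)

Answer: 4 0 6 1 7 2 3 4 5 4 0 1 5 2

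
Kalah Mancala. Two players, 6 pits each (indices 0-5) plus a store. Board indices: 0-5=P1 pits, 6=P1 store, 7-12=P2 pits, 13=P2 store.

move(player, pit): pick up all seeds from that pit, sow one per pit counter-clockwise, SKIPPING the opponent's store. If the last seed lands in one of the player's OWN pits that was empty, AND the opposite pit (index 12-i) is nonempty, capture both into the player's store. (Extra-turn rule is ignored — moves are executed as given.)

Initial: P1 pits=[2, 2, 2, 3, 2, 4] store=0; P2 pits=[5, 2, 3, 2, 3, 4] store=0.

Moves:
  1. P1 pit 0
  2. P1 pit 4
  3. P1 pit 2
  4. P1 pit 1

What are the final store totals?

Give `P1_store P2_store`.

Answer: 1 0

Derivation:
Move 1: P1 pit0 -> P1=[0,3,3,3,2,4](0) P2=[5,2,3,2,3,4](0)
Move 2: P1 pit4 -> P1=[0,3,3,3,0,5](1) P2=[5,2,3,2,3,4](0)
Move 3: P1 pit2 -> P1=[0,3,0,4,1,6](1) P2=[5,2,3,2,3,4](0)
Move 4: P1 pit1 -> P1=[0,0,1,5,2,6](1) P2=[5,2,3,2,3,4](0)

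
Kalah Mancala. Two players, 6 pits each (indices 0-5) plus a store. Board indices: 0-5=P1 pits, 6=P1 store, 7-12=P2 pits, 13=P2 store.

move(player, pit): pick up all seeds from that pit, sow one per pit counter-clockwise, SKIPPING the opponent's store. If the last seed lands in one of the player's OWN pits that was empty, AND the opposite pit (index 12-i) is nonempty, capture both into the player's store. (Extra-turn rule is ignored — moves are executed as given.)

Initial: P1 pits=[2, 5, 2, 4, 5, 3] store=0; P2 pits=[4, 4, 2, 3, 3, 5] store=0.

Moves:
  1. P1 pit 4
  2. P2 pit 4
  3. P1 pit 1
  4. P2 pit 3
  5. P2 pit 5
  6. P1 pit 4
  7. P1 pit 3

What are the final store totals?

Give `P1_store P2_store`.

Answer: 4 3

Derivation:
Move 1: P1 pit4 -> P1=[2,5,2,4,0,4](1) P2=[5,5,3,3,3,5](0)
Move 2: P2 pit4 -> P1=[3,5,2,4,0,4](1) P2=[5,5,3,3,0,6](1)
Move 3: P1 pit1 -> P1=[3,0,3,5,1,5](2) P2=[5,5,3,3,0,6](1)
Move 4: P2 pit3 -> P1=[3,0,3,5,1,5](2) P2=[5,5,3,0,1,7](2)
Move 5: P2 pit5 -> P1=[4,1,4,6,2,6](2) P2=[5,5,3,0,1,0](3)
Move 6: P1 pit4 -> P1=[4,1,4,6,0,7](3) P2=[5,5,3,0,1,0](3)
Move 7: P1 pit3 -> P1=[4,1,4,0,1,8](4) P2=[6,6,4,0,1,0](3)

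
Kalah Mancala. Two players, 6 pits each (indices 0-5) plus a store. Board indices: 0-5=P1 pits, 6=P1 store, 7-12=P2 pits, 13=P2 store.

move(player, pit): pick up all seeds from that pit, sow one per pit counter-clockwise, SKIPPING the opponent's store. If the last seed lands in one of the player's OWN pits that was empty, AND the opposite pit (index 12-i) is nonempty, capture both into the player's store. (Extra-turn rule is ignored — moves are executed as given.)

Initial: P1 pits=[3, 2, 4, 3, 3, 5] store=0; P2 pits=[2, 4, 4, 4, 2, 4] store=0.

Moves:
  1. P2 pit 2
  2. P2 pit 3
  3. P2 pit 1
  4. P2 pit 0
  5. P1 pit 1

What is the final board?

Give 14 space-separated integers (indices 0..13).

Answer: 4 0 5 4 4 5 0 0 1 2 1 5 7 2

Derivation:
Move 1: P2 pit2 -> P1=[3,2,4,3,3,5](0) P2=[2,4,0,5,3,5](1)
Move 2: P2 pit3 -> P1=[4,3,4,3,3,5](0) P2=[2,4,0,0,4,6](2)
Move 3: P2 pit1 -> P1=[4,3,4,3,3,5](0) P2=[2,0,1,1,5,7](2)
Move 4: P2 pit0 -> P1=[4,3,4,3,3,5](0) P2=[0,1,2,1,5,7](2)
Move 5: P1 pit1 -> P1=[4,0,5,4,4,5](0) P2=[0,1,2,1,5,7](2)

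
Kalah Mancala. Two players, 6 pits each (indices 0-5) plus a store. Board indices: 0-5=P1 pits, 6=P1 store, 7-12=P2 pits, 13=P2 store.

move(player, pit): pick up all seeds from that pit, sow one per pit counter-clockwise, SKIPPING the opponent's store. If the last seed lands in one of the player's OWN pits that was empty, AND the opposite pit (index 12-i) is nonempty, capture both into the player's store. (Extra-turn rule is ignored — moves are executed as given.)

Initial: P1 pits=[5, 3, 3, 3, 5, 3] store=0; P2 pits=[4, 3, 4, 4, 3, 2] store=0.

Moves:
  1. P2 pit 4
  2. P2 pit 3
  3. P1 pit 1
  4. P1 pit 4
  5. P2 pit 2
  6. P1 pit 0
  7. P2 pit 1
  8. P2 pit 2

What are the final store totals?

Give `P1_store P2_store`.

Answer: 2 4

Derivation:
Move 1: P2 pit4 -> P1=[6,3,3,3,5,3](0) P2=[4,3,4,4,0,3](1)
Move 2: P2 pit3 -> P1=[7,3,3,3,5,3](0) P2=[4,3,4,0,1,4](2)
Move 3: P1 pit1 -> P1=[7,0,4,4,6,3](0) P2=[4,3,4,0,1,4](2)
Move 4: P1 pit4 -> P1=[7,0,4,4,0,4](1) P2=[5,4,5,1,1,4](2)
Move 5: P2 pit2 -> P1=[8,0,4,4,0,4](1) P2=[5,4,0,2,2,5](3)
Move 6: P1 pit0 -> P1=[0,1,5,5,1,5](2) P2=[6,5,0,2,2,5](3)
Move 7: P2 pit1 -> P1=[0,1,5,5,1,5](2) P2=[6,0,1,3,3,6](4)
Move 8: P2 pit2 -> P1=[0,1,5,5,1,5](2) P2=[6,0,0,4,3,6](4)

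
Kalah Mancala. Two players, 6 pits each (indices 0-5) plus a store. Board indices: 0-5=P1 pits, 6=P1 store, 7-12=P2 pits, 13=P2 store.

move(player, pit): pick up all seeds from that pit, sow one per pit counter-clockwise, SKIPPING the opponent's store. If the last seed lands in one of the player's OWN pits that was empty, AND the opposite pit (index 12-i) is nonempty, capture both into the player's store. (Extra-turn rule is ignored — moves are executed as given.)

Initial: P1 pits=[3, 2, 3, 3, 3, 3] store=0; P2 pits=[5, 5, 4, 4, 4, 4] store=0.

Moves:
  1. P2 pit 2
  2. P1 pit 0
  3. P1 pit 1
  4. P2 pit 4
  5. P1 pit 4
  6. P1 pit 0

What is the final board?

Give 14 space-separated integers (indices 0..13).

Answer: 0 2 6 5 0 4 1 6 6 0 5 0 6 2

Derivation:
Move 1: P2 pit2 -> P1=[3,2,3,3,3,3](0) P2=[5,5,0,5,5,5](1)
Move 2: P1 pit0 -> P1=[0,3,4,4,3,3](0) P2=[5,5,0,5,5,5](1)
Move 3: P1 pit1 -> P1=[0,0,5,5,4,3](0) P2=[5,5,0,5,5,5](1)
Move 4: P2 pit4 -> P1=[1,1,6,5,4,3](0) P2=[5,5,0,5,0,6](2)
Move 5: P1 pit4 -> P1=[1,1,6,5,0,4](1) P2=[6,6,0,5,0,6](2)
Move 6: P1 pit0 -> P1=[0,2,6,5,0,4](1) P2=[6,6,0,5,0,6](2)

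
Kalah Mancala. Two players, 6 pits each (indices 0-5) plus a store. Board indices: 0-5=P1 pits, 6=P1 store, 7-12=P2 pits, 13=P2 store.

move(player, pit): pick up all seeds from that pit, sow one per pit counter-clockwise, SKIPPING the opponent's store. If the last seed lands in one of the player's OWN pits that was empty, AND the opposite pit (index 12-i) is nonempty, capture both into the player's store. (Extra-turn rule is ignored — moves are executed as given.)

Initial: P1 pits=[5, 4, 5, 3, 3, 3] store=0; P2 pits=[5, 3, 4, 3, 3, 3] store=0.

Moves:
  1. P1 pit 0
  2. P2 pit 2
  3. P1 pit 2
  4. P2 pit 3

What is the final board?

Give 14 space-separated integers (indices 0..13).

Move 1: P1 pit0 -> P1=[0,5,6,4,4,4](0) P2=[5,3,4,3,3,3](0)
Move 2: P2 pit2 -> P1=[0,5,6,4,4,4](0) P2=[5,3,0,4,4,4](1)
Move 3: P1 pit2 -> P1=[0,5,0,5,5,5](1) P2=[6,4,0,4,4,4](1)
Move 4: P2 pit3 -> P1=[1,5,0,5,5,5](1) P2=[6,4,0,0,5,5](2)

Answer: 1 5 0 5 5 5 1 6 4 0 0 5 5 2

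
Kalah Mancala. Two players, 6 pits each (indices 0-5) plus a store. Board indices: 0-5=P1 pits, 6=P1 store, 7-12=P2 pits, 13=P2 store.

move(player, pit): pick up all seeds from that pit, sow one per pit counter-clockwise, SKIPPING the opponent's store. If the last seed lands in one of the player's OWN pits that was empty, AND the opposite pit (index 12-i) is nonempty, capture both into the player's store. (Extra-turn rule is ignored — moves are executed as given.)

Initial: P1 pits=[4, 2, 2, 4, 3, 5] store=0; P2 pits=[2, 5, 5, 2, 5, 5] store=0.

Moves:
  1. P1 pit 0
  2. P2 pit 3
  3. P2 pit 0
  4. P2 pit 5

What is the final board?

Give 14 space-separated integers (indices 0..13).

Answer: 1 4 4 6 5 5 0 0 6 6 0 6 0 1

Derivation:
Move 1: P1 pit0 -> P1=[0,3,3,5,4,5](0) P2=[2,5,5,2,5,5](0)
Move 2: P2 pit3 -> P1=[0,3,3,5,4,5](0) P2=[2,5,5,0,6,6](0)
Move 3: P2 pit0 -> P1=[0,3,3,5,4,5](0) P2=[0,6,6,0,6,6](0)
Move 4: P2 pit5 -> P1=[1,4,4,6,5,5](0) P2=[0,6,6,0,6,0](1)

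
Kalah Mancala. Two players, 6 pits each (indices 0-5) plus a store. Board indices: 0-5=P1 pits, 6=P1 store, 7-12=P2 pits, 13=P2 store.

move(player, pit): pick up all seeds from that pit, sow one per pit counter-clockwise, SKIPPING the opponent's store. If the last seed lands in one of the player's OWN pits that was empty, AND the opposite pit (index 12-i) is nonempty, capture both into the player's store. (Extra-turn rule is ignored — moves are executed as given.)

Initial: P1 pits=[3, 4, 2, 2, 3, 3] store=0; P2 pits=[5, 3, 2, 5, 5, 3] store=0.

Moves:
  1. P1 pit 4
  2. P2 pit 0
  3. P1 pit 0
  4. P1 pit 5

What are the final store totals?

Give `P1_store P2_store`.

Move 1: P1 pit4 -> P1=[3,4,2,2,0,4](1) P2=[6,3,2,5,5,3](0)
Move 2: P2 pit0 -> P1=[3,4,2,2,0,4](1) P2=[0,4,3,6,6,4](1)
Move 3: P1 pit0 -> P1=[0,5,3,3,0,4](1) P2=[0,4,3,6,6,4](1)
Move 4: P1 pit5 -> P1=[0,5,3,3,0,0](2) P2=[1,5,4,6,6,4](1)

Answer: 2 1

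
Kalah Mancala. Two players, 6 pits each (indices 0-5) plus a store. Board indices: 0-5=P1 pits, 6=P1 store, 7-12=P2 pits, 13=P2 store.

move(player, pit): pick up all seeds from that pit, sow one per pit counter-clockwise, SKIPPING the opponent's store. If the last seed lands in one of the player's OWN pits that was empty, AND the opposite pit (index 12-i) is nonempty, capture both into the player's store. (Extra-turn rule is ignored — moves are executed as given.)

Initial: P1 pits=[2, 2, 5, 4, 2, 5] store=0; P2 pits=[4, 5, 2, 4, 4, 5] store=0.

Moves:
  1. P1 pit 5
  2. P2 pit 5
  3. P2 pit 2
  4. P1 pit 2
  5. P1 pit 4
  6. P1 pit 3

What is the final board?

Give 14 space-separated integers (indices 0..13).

Answer: 0 3 0 0 1 3 4 8 8 1 6 5 0 5

Derivation:
Move 1: P1 pit5 -> P1=[2,2,5,4,2,0](1) P2=[5,6,3,5,4,5](0)
Move 2: P2 pit5 -> P1=[3,3,6,5,2,0](1) P2=[5,6,3,5,4,0](1)
Move 3: P2 pit2 -> P1=[0,3,6,5,2,0](1) P2=[5,6,0,6,5,0](5)
Move 4: P1 pit2 -> P1=[0,3,0,6,3,1](2) P2=[6,7,0,6,5,0](5)
Move 5: P1 pit4 -> P1=[0,3,0,6,0,2](3) P2=[7,7,0,6,5,0](5)
Move 6: P1 pit3 -> P1=[0,3,0,0,1,3](4) P2=[8,8,1,6,5,0](5)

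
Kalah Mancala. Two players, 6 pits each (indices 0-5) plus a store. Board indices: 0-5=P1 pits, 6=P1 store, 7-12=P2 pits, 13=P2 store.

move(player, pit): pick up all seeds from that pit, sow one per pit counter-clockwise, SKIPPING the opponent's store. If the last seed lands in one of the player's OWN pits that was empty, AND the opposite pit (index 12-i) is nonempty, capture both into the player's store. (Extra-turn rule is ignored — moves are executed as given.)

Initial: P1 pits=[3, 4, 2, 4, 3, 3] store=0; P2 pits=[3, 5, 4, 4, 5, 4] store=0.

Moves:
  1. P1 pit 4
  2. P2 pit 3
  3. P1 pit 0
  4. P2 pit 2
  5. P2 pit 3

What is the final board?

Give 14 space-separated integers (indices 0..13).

Answer: 0 5 3 5 0 4 7 4 0 0 0 8 6 2

Derivation:
Move 1: P1 pit4 -> P1=[3,4,2,4,0,4](1) P2=[4,5,4,4,5,4](0)
Move 2: P2 pit3 -> P1=[4,4,2,4,0,4](1) P2=[4,5,4,0,6,5](1)
Move 3: P1 pit0 -> P1=[0,5,3,5,0,4](7) P2=[4,0,4,0,6,5](1)
Move 4: P2 pit2 -> P1=[0,5,3,5,0,4](7) P2=[4,0,0,1,7,6](2)
Move 5: P2 pit3 -> P1=[0,5,3,5,0,4](7) P2=[4,0,0,0,8,6](2)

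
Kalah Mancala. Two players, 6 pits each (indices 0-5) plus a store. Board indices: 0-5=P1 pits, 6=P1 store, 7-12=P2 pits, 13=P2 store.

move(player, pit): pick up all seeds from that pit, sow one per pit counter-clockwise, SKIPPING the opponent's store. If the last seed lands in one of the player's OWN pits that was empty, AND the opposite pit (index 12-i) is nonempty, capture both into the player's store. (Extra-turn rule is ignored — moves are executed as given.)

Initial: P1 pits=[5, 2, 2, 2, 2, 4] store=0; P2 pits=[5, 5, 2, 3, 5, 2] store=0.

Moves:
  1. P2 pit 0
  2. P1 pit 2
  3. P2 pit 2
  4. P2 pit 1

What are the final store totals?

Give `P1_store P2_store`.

Move 1: P2 pit0 -> P1=[5,2,2,2,2,4](0) P2=[0,6,3,4,6,3](0)
Move 2: P1 pit2 -> P1=[5,2,0,3,3,4](0) P2=[0,6,3,4,6,3](0)
Move 3: P2 pit2 -> P1=[5,2,0,3,3,4](0) P2=[0,6,0,5,7,4](0)
Move 4: P2 pit1 -> P1=[6,2,0,3,3,4](0) P2=[0,0,1,6,8,5](1)

Answer: 0 1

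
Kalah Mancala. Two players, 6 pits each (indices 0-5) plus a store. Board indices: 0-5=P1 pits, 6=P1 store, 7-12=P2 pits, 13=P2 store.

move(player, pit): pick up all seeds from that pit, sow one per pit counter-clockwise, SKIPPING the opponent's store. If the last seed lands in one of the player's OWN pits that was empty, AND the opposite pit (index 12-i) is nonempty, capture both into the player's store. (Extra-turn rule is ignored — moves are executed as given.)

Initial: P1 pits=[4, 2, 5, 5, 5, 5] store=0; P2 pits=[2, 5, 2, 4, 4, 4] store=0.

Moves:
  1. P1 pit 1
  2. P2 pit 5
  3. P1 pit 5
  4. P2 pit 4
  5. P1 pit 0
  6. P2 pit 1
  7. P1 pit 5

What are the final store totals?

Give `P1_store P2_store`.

Answer: 3 3

Derivation:
Move 1: P1 pit1 -> P1=[4,0,6,6,5,5](0) P2=[2,5,2,4,4,4](0)
Move 2: P2 pit5 -> P1=[5,1,7,6,5,5](0) P2=[2,5,2,4,4,0](1)
Move 3: P1 pit5 -> P1=[5,1,7,6,5,0](1) P2=[3,6,3,5,4,0](1)
Move 4: P2 pit4 -> P1=[6,2,7,6,5,0](1) P2=[3,6,3,5,0,1](2)
Move 5: P1 pit0 -> P1=[0,3,8,7,6,1](2) P2=[3,6,3,5,0,1](2)
Move 6: P2 pit1 -> P1=[1,3,8,7,6,1](2) P2=[3,0,4,6,1,2](3)
Move 7: P1 pit5 -> P1=[1,3,8,7,6,0](3) P2=[3,0,4,6,1,2](3)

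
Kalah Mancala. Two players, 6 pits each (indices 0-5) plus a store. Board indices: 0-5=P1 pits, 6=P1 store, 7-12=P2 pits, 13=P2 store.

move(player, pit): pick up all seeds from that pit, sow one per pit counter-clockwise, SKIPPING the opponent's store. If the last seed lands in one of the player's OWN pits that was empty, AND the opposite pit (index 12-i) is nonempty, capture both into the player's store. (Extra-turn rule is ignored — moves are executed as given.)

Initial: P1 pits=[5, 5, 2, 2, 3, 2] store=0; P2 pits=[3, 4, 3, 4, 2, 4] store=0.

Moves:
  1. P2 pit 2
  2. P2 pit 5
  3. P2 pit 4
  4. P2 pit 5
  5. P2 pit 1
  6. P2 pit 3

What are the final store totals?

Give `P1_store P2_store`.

Answer: 0 12

Derivation:
Move 1: P2 pit2 -> P1=[5,5,2,2,3,2](0) P2=[3,4,0,5,3,5](0)
Move 2: P2 pit5 -> P1=[6,6,3,3,3,2](0) P2=[3,4,0,5,3,0](1)
Move 3: P2 pit4 -> P1=[7,6,3,3,3,2](0) P2=[3,4,0,5,0,1](2)
Move 4: P2 pit5 -> P1=[7,6,3,3,3,2](0) P2=[3,4,0,5,0,0](3)
Move 5: P2 pit1 -> P1=[0,6,3,3,3,2](0) P2=[3,0,1,6,1,0](11)
Move 6: P2 pit3 -> P1=[1,7,4,3,3,2](0) P2=[3,0,1,0,2,1](12)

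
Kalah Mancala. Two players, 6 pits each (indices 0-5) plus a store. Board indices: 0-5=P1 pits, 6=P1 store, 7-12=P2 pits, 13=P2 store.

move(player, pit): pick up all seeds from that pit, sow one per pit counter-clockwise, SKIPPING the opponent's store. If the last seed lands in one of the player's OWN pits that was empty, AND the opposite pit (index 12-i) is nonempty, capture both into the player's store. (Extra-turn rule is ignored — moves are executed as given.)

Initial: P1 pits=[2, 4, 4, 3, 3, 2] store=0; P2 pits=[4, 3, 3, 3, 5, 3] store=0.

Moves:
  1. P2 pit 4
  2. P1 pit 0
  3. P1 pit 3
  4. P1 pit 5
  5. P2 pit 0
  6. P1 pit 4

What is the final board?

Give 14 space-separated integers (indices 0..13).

Move 1: P2 pit4 -> P1=[3,5,5,3,3,2](0) P2=[4,3,3,3,0,4](1)
Move 2: P1 pit0 -> P1=[0,6,6,4,3,2](0) P2=[4,3,3,3,0,4](1)
Move 3: P1 pit3 -> P1=[0,6,6,0,4,3](1) P2=[5,3,3,3,0,4](1)
Move 4: P1 pit5 -> P1=[0,6,6,0,4,0](2) P2=[6,4,3,3,0,4](1)
Move 5: P2 pit0 -> P1=[0,6,6,0,4,0](2) P2=[0,5,4,4,1,5](2)
Move 6: P1 pit4 -> P1=[0,6,6,0,0,1](3) P2=[1,6,4,4,1,5](2)

Answer: 0 6 6 0 0 1 3 1 6 4 4 1 5 2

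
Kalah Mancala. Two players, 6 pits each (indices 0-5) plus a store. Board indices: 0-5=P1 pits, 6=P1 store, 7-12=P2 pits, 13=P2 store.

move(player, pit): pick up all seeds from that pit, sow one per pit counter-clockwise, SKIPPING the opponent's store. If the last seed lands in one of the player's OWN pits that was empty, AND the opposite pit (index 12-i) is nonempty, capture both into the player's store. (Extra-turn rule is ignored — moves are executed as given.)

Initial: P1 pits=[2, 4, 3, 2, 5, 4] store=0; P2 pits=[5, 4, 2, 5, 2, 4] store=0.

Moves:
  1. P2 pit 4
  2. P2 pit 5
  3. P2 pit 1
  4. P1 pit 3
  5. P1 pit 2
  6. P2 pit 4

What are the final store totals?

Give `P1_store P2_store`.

Move 1: P2 pit4 -> P1=[2,4,3,2,5,4](0) P2=[5,4,2,5,0,5](1)
Move 2: P2 pit5 -> P1=[3,5,4,3,5,4](0) P2=[5,4,2,5,0,0](2)
Move 3: P2 pit1 -> P1=[0,5,4,3,5,4](0) P2=[5,0,3,6,1,0](6)
Move 4: P1 pit3 -> P1=[0,5,4,0,6,5](1) P2=[5,0,3,6,1,0](6)
Move 5: P1 pit2 -> P1=[0,5,0,1,7,6](2) P2=[5,0,3,6,1,0](6)
Move 6: P2 pit4 -> P1=[0,5,0,1,7,6](2) P2=[5,0,3,6,0,1](6)

Answer: 2 6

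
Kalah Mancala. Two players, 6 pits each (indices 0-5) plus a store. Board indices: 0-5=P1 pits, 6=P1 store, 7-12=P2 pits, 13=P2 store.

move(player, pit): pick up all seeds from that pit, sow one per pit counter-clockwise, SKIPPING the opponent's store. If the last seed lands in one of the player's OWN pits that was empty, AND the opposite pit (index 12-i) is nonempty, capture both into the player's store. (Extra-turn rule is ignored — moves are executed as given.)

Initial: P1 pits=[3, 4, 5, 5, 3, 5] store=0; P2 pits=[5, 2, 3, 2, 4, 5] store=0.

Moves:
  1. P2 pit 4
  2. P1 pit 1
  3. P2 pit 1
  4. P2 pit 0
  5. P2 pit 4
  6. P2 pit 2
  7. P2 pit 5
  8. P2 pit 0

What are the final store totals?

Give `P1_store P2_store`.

Answer: 1 3

Derivation:
Move 1: P2 pit4 -> P1=[4,5,5,5,3,5](0) P2=[5,2,3,2,0,6](1)
Move 2: P1 pit1 -> P1=[4,0,6,6,4,6](1) P2=[5,2,3,2,0,6](1)
Move 3: P2 pit1 -> P1=[4,0,6,6,4,6](1) P2=[5,0,4,3,0,6](1)
Move 4: P2 pit0 -> P1=[4,0,6,6,4,6](1) P2=[0,1,5,4,1,7](1)
Move 5: P2 pit4 -> P1=[4,0,6,6,4,6](1) P2=[0,1,5,4,0,8](1)
Move 6: P2 pit2 -> P1=[5,0,6,6,4,6](1) P2=[0,1,0,5,1,9](2)
Move 7: P2 pit5 -> P1=[6,1,7,7,5,7](1) P2=[1,2,0,5,1,0](3)
Move 8: P2 pit0 -> P1=[6,1,7,7,5,7](1) P2=[0,3,0,5,1,0](3)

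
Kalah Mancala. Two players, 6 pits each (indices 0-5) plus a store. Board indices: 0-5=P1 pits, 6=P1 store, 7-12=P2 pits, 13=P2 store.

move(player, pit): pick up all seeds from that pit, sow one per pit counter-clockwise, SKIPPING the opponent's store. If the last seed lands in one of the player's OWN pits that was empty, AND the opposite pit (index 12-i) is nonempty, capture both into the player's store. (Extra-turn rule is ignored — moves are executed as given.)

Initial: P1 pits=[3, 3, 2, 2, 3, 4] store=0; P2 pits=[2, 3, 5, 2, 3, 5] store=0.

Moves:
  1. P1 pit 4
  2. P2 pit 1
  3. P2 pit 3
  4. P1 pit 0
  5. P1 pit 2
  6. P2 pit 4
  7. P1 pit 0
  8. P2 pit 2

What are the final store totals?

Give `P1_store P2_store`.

Answer: 1 3

Derivation:
Move 1: P1 pit4 -> P1=[3,3,2,2,0,5](1) P2=[3,3,5,2,3,5](0)
Move 2: P2 pit1 -> P1=[3,3,2,2,0,5](1) P2=[3,0,6,3,4,5](0)
Move 3: P2 pit3 -> P1=[3,3,2,2,0,5](1) P2=[3,0,6,0,5,6](1)
Move 4: P1 pit0 -> P1=[0,4,3,3,0,5](1) P2=[3,0,6,0,5,6](1)
Move 5: P1 pit2 -> P1=[0,4,0,4,1,6](1) P2=[3,0,6,0,5,6](1)
Move 6: P2 pit4 -> P1=[1,5,1,4,1,6](1) P2=[3,0,6,0,0,7](2)
Move 7: P1 pit0 -> P1=[0,6,1,4,1,6](1) P2=[3,0,6,0,0,7](2)
Move 8: P2 pit2 -> P1=[1,7,1,4,1,6](1) P2=[3,0,0,1,1,8](3)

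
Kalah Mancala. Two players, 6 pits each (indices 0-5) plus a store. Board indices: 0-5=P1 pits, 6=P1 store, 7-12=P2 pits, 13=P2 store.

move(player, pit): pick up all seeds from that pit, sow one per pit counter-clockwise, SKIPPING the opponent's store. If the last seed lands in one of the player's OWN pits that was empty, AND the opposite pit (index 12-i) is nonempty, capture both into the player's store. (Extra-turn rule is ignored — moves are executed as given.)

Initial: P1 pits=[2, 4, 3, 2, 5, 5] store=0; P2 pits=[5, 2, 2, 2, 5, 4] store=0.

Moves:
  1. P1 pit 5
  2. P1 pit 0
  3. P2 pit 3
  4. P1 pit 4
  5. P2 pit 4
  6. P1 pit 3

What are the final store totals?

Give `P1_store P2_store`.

Answer: 3 2

Derivation:
Move 1: P1 pit5 -> P1=[2,4,3,2,5,0](1) P2=[6,3,3,3,5,4](0)
Move 2: P1 pit0 -> P1=[0,5,4,2,5,0](1) P2=[6,3,3,3,5,4](0)
Move 3: P2 pit3 -> P1=[0,5,4,2,5,0](1) P2=[6,3,3,0,6,5](1)
Move 4: P1 pit4 -> P1=[0,5,4,2,0,1](2) P2=[7,4,4,0,6,5](1)
Move 5: P2 pit4 -> P1=[1,6,5,3,0,1](2) P2=[7,4,4,0,0,6](2)
Move 6: P1 pit3 -> P1=[1,6,5,0,1,2](3) P2=[7,4,4,0,0,6](2)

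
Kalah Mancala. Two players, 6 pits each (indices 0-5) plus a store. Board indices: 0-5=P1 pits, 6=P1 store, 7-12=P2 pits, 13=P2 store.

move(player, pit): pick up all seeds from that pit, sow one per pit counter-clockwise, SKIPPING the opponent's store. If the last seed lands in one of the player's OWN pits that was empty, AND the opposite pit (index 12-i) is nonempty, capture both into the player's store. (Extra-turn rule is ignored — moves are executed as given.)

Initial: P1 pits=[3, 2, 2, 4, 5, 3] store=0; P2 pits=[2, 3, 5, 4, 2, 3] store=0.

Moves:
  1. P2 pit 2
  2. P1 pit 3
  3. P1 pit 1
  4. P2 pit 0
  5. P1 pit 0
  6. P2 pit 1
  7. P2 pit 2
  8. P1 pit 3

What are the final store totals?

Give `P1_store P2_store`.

Answer: 1 1

Derivation:
Move 1: P2 pit2 -> P1=[4,2,2,4,5,3](0) P2=[2,3,0,5,3,4](1)
Move 2: P1 pit3 -> P1=[4,2,2,0,6,4](1) P2=[3,3,0,5,3,4](1)
Move 3: P1 pit1 -> P1=[4,0,3,1,6,4](1) P2=[3,3,0,5,3,4](1)
Move 4: P2 pit0 -> P1=[4,0,3,1,6,4](1) P2=[0,4,1,6,3,4](1)
Move 5: P1 pit0 -> P1=[0,1,4,2,7,4](1) P2=[0,4,1,6,3,4](1)
Move 6: P2 pit1 -> P1=[0,1,4,2,7,4](1) P2=[0,0,2,7,4,5](1)
Move 7: P2 pit2 -> P1=[0,1,4,2,7,4](1) P2=[0,0,0,8,5,5](1)
Move 8: P1 pit3 -> P1=[0,1,4,0,8,5](1) P2=[0,0,0,8,5,5](1)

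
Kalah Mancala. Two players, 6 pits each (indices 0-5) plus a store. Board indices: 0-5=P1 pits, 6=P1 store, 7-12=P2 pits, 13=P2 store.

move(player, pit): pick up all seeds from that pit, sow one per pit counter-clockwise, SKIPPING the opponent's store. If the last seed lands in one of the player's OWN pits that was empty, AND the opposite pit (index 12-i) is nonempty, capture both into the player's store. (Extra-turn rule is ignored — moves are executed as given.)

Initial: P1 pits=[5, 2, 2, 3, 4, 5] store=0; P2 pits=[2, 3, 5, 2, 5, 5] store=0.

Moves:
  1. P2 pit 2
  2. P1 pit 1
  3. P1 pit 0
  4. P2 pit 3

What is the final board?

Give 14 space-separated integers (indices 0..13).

Move 1: P2 pit2 -> P1=[6,2,2,3,4,5](0) P2=[2,3,0,3,6,6](1)
Move 2: P1 pit1 -> P1=[6,0,3,4,4,5](0) P2=[2,3,0,3,6,6](1)
Move 3: P1 pit0 -> P1=[0,1,4,5,5,6](1) P2=[2,3,0,3,6,6](1)
Move 4: P2 pit3 -> P1=[0,1,4,5,5,6](1) P2=[2,3,0,0,7,7](2)

Answer: 0 1 4 5 5 6 1 2 3 0 0 7 7 2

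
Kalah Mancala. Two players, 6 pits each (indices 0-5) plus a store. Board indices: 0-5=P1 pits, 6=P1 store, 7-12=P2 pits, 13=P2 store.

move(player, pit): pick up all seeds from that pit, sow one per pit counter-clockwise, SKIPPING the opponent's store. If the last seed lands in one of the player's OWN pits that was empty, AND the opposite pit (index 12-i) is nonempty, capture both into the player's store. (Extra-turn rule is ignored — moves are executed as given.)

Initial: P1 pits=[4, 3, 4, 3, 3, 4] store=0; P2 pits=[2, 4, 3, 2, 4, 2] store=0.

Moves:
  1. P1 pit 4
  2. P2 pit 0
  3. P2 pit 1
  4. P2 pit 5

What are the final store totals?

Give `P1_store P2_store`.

Answer: 1 2

Derivation:
Move 1: P1 pit4 -> P1=[4,3,4,3,0,5](1) P2=[3,4,3,2,4,2](0)
Move 2: P2 pit0 -> P1=[4,3,4,3,0,5](1) P2=[0,5,4,3,4,2](0)
Move 3: P2 pit1 -> P1=[4,3,4,3,0,5](1) P2=[0,0,5,4,5,3](1)
Move 4: P2 pit5 -> P1=[5,4,4,3,0,5](1) P2=[0,0,5,4,5,0](2)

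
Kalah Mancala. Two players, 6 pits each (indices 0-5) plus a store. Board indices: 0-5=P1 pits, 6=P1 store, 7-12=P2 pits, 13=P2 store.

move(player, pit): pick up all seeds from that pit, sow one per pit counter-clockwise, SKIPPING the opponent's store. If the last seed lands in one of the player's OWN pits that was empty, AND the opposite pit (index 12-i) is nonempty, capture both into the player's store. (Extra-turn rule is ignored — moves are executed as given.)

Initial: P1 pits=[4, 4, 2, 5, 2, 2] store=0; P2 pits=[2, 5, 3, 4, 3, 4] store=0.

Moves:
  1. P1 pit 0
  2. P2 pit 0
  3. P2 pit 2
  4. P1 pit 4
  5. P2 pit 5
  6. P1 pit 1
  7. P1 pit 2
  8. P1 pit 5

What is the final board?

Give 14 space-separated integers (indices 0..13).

Move 1: P1 pit0 -> P1=[0,5,3,6,3,2](0) P2=[2,5,3,4,3,4](0)
Move 2: P2 pit0 -> P1=[0,5,3,6,3,2](0) P2=[0,6,4,4,3,4](0)
Move 3: P2 pit2 -> P1=[0,5,3,6,3,2](0) P2=[0,6,0,5,4,5](1)
Move 4: P1 pit4 -> P1=[0,5,3,6,0,3](1) P2=[1,6,0,5,4,5](1)
Move 5: P2 pit5 -> P1=[1,6,4,7,0,3](1) P2=[1,6,0,5,4,0](2)
Move 6: P1 pit1 -> P1=[1,0,5,8,1,4](2) P2=[2,6,0,5,4,0](2)
Move 7: P1 pit2 -> P1=[1,0,0,9,2,5](3) P2=[3,6,0,5,4,0](2)
Move 8: P1 pit5 -> P1=[1,0,0,9,2,0](4) P2=[4,7,1,6,4,0](2)

Answer: 1 0 0 9 2 0 4 4 7 1 6 4 0 2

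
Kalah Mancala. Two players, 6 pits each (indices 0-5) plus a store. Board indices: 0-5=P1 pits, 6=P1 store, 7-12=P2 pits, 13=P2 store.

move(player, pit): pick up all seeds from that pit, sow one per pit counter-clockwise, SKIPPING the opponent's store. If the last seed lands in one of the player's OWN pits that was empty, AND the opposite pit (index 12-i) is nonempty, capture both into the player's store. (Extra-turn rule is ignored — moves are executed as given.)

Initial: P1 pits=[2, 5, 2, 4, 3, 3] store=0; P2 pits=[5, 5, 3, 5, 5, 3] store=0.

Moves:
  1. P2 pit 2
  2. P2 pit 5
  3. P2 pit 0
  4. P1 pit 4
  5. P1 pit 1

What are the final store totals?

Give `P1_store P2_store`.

Move 1: P2 pit2 -> P1=[2,5,2,4,3,3](0) P2=[5,5,0,6,6,4](0)
Move 2: P2 pit5 -> P1=[3,6,3,4,3,3](0) P2=[5,5,0,6,6,0](1)
Move 3: P2 pit0 -> P1=[0,6,3,4,3,3](0) P2=[0,6,1,7,7,0](5)
Move 4: P1 pit4 -> P1=[0,6,3,4,0,4](1) P2=[1,6,1,7,7,0](5)
Move 5: P1 pit1 -> P1=[0,0,4,5,1,5](2) P2=[2,6,1,7,7,0](5)

Answer: 2 5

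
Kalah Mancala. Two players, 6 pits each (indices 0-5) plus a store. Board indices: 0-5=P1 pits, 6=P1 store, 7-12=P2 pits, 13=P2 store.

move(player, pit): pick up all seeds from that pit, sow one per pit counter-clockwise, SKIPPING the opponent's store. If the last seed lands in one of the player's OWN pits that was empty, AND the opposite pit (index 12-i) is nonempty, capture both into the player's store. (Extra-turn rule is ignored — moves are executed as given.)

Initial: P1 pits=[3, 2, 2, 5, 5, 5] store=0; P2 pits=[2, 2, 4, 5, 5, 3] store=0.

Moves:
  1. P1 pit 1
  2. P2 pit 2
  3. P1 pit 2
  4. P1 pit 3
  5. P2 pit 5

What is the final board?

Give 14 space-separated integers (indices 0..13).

Answer: 4 1 1 0 7 7 1 3 3 1 7 6 0 2

Derivation:
Move 1: P1 pit1 -> P1=[3,0,3,6,5,5](0) P2=[2,2,4,5,5,3](0)
Move 2: P2 pit2 -> P1=[3,0,3,6,5,5](0) P2=[2,2,0,6,6,4](1)
Move 3: P1 pit2 -> P1=[3,0,0,7,6,6](0) P2=[2,2,0,6,6,4](1)
Move 4: P1 pit3 -> P1=[3,0,0,0,7,7](1) P2=[3,3,1,7,6,4](1)
Move 5: P2 pit5 -> P1=[4,1,1,0,7,7](1) P2=[3,3,1,7,6,0](2)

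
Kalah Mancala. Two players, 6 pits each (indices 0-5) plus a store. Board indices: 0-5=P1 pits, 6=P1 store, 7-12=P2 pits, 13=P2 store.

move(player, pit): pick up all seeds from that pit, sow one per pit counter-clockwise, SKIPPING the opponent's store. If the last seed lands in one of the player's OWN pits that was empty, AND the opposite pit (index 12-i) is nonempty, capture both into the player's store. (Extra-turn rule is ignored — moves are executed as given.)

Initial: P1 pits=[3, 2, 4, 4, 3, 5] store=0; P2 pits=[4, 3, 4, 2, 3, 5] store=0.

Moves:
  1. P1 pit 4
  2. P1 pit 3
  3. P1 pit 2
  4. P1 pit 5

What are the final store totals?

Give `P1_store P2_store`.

Move 1: P1 pit4 -> P1=[3,2,4,4,0,6](1) P2=[5,3,4,2,3,5](0)
Move 2: P1 pit3 -> P1=[3,2,4,0,1,7](2) P2=[6,3,4,2,3,5](0)
Move 3: P1 pit2 -> P1=[3,2,0,1,2,8](3) P2=[6,3,4,2,3,5](0)
Move 4: P1 pit5 -> P1=[4,2,0,1,2,0](4) P2=[7,4,5,3,4,6](0)

Answer: 4 0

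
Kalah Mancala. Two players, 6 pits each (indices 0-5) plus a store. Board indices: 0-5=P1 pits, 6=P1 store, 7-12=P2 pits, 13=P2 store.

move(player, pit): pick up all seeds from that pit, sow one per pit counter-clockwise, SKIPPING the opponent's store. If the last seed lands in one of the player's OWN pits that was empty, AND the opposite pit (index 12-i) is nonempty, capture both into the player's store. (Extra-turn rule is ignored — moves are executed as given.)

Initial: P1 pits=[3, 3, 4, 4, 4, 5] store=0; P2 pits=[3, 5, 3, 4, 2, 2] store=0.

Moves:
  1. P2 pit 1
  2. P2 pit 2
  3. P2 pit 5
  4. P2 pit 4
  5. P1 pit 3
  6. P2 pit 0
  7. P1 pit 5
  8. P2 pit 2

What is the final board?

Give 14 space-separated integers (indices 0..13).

Move 1: P2 pit1 -> P1=[3,3,4,4,4,5](0) P2=[3,0,4,5,3,3](1)
Move 2: P2 pit2 -> P1=[3,3,4,4,4,5](0) P2=[3,0,0,6,4,4](2)
Move 3: P2 pit5 -> P1=[4,4,5,4,4,5](0) P2=[3,0,0,6,4,0](3)
Move 4: P2 pit4 -> P1=[5,5,5,4,4,5](0) P2=[3,0,0,6,0,1](4)
Move 5: P1 pit3 -> P1=[5,5,5,0,5,6](1) P2=[4,0,0,6,0,1](4)
Move 6: P2 pit0 -> P1=[5,0,5,0,5,6](1) P2=[0,1,1,7,0,1](10)
Move 7: P1 pit5 -> P1=[5,0,5,0,5,0](2) P2=[1,2,2,8,1,1](10)
Move 8: P2 pit2 -> P1=[5,0,5,0,5,0](2) P2=[1,2,0,9,2,1](10)

Answer: 5 0 5 0 5 0 2 1 2 0 9 2 1 10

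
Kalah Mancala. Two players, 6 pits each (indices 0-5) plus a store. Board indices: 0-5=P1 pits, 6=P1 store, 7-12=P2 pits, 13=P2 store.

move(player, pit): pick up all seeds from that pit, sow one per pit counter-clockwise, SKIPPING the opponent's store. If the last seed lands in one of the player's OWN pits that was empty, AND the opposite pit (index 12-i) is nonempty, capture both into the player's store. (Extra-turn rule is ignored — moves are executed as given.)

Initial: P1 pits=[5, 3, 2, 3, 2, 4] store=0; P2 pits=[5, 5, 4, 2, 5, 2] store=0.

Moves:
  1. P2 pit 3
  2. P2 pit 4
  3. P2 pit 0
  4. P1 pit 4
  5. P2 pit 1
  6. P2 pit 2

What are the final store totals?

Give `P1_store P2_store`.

Answer: 1 3

Derivation:
Move 1: P2 pit3 -> P1=[5,3,2,3,2,4](0) P2=[5,5,4,0,6,3](0)
Move 2: P2 pit4 -> P1=[6,4,3,4,2,4](0) P2=[5,5,4,0,0,4](1)
Move 3: P2 pit0 -> P1=[6,4,3,4,2,4](0) P2=[0,6,5,1,1,5](1)
Move 4: P1 pit4 -> P1=[6,4,3,4,0,5](1) P2=[0,6,5,1,1,5](1)
Move 5: P2 pit1 -> P1=[7,4,3,4,0,5](1) P2=[0,0,6,2,2,6](2)
Move 6: P2 pit2 -> P1=[8,5,3,4,0,5](1) P2=[0,0,0,3,3,7](3)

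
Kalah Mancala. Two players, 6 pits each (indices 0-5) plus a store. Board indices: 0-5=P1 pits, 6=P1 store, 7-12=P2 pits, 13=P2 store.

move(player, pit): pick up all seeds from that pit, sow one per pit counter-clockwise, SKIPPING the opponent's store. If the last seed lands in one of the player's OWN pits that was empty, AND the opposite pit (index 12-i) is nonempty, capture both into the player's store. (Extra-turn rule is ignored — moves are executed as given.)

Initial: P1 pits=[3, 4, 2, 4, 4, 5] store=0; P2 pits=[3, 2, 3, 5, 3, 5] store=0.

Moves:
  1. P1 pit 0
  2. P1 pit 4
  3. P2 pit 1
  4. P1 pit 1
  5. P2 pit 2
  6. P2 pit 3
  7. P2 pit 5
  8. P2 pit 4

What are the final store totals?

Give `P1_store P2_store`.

Move 1: P1 pit0 -> P1=[0,5,3,5,4,5](0) P2=[3,2,3,5,3,5](0)
Move 2: P1 pit4 -> P1=[0,5,3,5,0,6](1) P2=[4,3,3,5,3,5](0)
Move 3: P2 pit1 -> P1=[0,5,3,5,0,6](1) P2=[4,0,4,6,4,5](0)
Move 4: P1 pit1 -> P1=[0,0,4,6,1,7](2) P2=[4,0,4,6,4,5](0)
Move 5: P2 pit2 -> P1=[0,0,4,6,1,7](2) P2=[4,0,0,7,5,6](1)
Move 6: P2 pit3 -> P1=[1,1,5,7,1,7](2) P2=[4,0,0,0,6,7](2)
Move 7: P2 pit5 -> P1=[2,2,6,8,2,8](2) P2=[4,0,0,0,6,0](3)
Move 8: P2 pit4 -> P1=[3,3,7,9,2,8](2) P2=[4,0,0,0,0,1](4)

Answer: 2 4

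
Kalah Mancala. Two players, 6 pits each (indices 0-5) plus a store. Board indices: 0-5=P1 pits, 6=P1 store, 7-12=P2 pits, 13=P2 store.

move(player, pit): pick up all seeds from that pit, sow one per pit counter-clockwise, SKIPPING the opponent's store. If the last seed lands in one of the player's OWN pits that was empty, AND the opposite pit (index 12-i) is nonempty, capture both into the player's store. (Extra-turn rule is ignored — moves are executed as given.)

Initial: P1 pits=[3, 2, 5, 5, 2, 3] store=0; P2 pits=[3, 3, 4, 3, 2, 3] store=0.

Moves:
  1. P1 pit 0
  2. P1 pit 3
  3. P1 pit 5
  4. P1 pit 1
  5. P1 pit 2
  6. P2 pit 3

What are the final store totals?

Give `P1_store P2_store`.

Move 1: P1 pit0 -> P1=[0,3,6,6,2,3](0) P2=[3,3,4,3,2,3](0)
Move 2: P1 pit3 -> P1=[0,3,6,0,3,4](1) P2=[4,4,5,3,2,3](0)
Move 3: P1 pit5 -> P1=[0,3,6,0,3,0](2) P2=[5,5,6,3,2,3](0)
Move 4: P1 pit1 -> P1=[0,0,7,1,4,0](2) P2=[5,5,6,3,2,3](0)
Move 5: P1 pit2 -> P1=[0,0,0,2,5,1](3) P2=[6,6,7,3,2,3](0)
Move 6: P2 pit3 -> P1=[0,0,0,2,5,1](3) P2=[6,6,7,0,3,4](1)

Answer: 3 1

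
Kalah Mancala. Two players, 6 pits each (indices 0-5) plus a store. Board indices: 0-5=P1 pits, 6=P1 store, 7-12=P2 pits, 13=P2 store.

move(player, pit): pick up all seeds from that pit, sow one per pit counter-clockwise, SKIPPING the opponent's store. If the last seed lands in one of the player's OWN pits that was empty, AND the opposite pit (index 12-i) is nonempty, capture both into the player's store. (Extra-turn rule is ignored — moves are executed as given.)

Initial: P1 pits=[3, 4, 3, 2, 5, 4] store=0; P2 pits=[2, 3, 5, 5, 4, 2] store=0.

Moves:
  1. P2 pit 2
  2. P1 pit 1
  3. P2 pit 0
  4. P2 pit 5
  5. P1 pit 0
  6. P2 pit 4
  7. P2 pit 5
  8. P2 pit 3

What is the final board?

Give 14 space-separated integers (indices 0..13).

Answer: 2 4 7 1 7 6 0 0 4 0 0 1 1 9

Derivation:
Move 1: P2 pit2 -> P1=[4,4,3,2,5,4](0) P2=[2,3,0,6,5,3](1)
Move 2: P1 pit1 -> P1=[4,0,4,3,6,5](0) P2=[2,3,0,6,5,3](1)
Move 3: P2 pit0 -> P1=[4,0,4,0,6,5](0) P2=[0,4,0,6,5,3](5)
Move 4: P2 pit5 -> P1=[5,1,4,0,6,5](0) P2=[0,4,0,6,5,0](6)
Move 5: P1 pit0 -> P1=[0,2,5,1,7,6](0) P2=[0,4,0,6,5,0](6)
Move 6: P2 pit4 -> P1=[1,3,6,1,7,6](0) P2=[0,4,0,6,0,1](7)
Move 7: P2 pit5 -> P1=[1,3,6,1,7,6](0) P2=[0,4,0,6,0,0](8)
Move 8: P2 pit3 -> P1=[2,4,7,1,7,6](0) P2=[0,4,0,0,1,1](9)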